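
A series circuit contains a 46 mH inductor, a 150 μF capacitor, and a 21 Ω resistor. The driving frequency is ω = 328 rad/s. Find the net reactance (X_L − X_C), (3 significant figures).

-5.24 Ω

X_L = ωL = 15.1 Ω
X_C = 1/(ωC) = 20.3 Ω
X = 15.1 − 20.3 = -5.24 Ω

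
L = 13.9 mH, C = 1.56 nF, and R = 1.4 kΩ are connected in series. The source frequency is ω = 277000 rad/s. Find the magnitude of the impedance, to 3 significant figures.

2080 Ω

X_L = ωL = 3850 Ω
X_C = 1/(ωC) = 2310 Ω
Net reactance X = X_L − X_C = 1540 Ω
Z = 1400 + j1540 Ω
|Z| = √(1400² + 1540²) = 2080 Ω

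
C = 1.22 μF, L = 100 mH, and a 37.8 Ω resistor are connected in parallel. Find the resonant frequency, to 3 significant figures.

ω₀ = 1/√(LC) = 1/√(0.1 × 1.22e-06) = 2863 rad/s
f₀ = ω₀/(2π) = 456 Hz

456 Hz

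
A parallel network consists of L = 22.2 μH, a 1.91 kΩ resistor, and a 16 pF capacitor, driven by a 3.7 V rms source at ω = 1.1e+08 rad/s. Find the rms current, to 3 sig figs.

5.36 mA

X_L = ωL = 2440 Ω
X_C = 1/(ωC) = 568 Ω
Parallel: admittances add. Y = 1/R + 1/(jωL) + jωC
Y = (0.000524 + j0.00135) S
|Y| = 0.00145 S → |Z| = 1/|Y| = 690 Ω, ∠Z = −∠Y = -68.8°
I = V/|Z| = 3.7/690 = 5.36 mA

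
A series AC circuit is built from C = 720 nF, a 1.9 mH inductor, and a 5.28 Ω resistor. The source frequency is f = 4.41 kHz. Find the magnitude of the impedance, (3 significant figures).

ω = 2πf = 27710 rad/s
X_L = ωL = 52.6 Ω
X_C = 1/(ωC) = 50.1 Ω
Net reactance X = X_L − X_C = 2.52 Ω
Z = 5.28 + j2.52 Ω
|Z| = √(5.28² + 2.52²) = 5.85 Ω

5.85 Ω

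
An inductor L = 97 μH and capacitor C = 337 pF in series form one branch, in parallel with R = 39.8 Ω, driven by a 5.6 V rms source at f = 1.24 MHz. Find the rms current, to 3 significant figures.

141 mA

ω = 2πf = 7.791e+06 rad/s
X_L = ωL = 756 Ω
X_C = 1/(ωC) = 381 Ω
Branch 1: Z₁ = R = 39.8 Ω
Branch 2 (series LC): Z₂ = j(X_L − X_C) = j375 Ω
Parallel: Z = Z₁Z₂/(Z₁+Z₂), |Z| = 39.6 Ω, ∠Z = 6.06°
I = V/|Z| = 5.6/39.6 = 141 mA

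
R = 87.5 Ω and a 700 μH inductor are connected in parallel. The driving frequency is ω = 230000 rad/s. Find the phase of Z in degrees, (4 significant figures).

X_L = ωL = 161.0 Ω
Parallel: admittances add. Y = 1/R + 1/(jωL)
Y = (0.01143 − j0.006211) S
|Y| = 0.01301 S → |Z| = 1/|Y| = 76.88 Ω, ∠Z = −∠Y = 28.52°

28.52°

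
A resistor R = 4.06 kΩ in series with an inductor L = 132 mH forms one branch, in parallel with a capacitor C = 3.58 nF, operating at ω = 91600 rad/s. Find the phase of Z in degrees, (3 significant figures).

-84.4°

X_L = ωL = 12100 Ω
X_C = 1/(ωC) = 3050 Ω
Branch 1 (R+jX_L): Z₁ = 4060 + j12100 Ω, |Z₁| = 12800 Ω
Branch 2 (−jX_C): Z₂ = −j3050 Ω
Parallel: Z = Z₁Z₂/(Z₁+Z₂), |Z| = 3920 Ω, ∠Z = -84.4°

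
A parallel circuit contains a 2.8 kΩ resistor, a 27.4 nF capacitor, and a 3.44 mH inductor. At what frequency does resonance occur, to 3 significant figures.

ω₀ = 1/√(LC) = 1/√(0.00344 × 2.74e-08) = 103000 rad/s
f₀ = ω₀/(2π) = 16.4 kHz

16.4 kHz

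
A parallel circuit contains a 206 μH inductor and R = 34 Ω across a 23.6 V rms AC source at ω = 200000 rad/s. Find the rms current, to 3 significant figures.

X_L = ωL = 41.2 Ω
Parallel: admittances add. Y = 1/R + 1/(jωL)
Y = (0.0294 − j0.0243) S
|Y| = 0.0381 S → |Z| = 1/|Y| = 26.2 Ω, ∠Z = −∠Y = 39.5°
I = V/|Z| = 23.6/26.2 = 900 mA

900 mA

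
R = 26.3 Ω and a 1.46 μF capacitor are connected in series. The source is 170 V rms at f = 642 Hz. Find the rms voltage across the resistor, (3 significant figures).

26.0 V

ω = 2πf = 4034 rad/s
X_C = 1/(ωC) = 170 Ω
Z = 26.3 − j170 Ω
|Z| = √(26.3² + 170²) = 172 Ω
I = V/|Z| = 989 mA
V_R = I·|Z_R| = 0.989 × 26.3 = 26.0 V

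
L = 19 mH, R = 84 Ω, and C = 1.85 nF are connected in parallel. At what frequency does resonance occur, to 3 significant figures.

ω₀ = 1/√(LC) = 1/√(0.019 × 1.85e-09) = 168700 rad/s
f₀ = ω₀/(2π) = 26.8 kHz

26.8 kHz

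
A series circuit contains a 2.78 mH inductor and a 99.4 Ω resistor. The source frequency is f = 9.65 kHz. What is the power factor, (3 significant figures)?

ω = 2πf = 60630 rad/s
X_L = ωL = 169 Ω
Z = 99.4 + j169 Ω
|Z| = √(99.4² + 169²) = 196 Ω
∠Z = arctan(169/99.4) = 59.5°
cos φ = cos(59.5°) = 0.508

0.508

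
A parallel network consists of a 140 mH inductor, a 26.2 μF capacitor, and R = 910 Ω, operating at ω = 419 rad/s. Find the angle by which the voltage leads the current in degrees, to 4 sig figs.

79.74°

X_L = ωL = 58.66 Ω
X_C = 1/(ωC) = 91.09 Ω
Parallel: admittances add. Y = 1/R + 1/(jωL) + jωC
Y = (0.001099 − j0.006070) S
|Y| = 0.006168 S → |Z| = 1/|Y| = 162.1 Ω, ∠Z = −∠Y = 79.74°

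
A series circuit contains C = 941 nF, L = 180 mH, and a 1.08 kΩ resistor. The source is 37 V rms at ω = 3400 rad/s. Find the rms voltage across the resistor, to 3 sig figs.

X_L = ωL = 612 Ω
X_C = 1/(ωC) = 313 Ω
Net reactance X = X_L − X_C = 299 Ω
Z = 1080 + j299 Ω
|Z| = √(1080² + 299²) = 1120 Ω
I = V/|Z| = 33.0 mA
V_R = I·|Z_R| = 0.0330 × 1080 = 35.7 V

35.7 V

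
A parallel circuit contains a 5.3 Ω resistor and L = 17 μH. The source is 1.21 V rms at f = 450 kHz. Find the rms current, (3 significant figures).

230 mA

ω = 2πf = 2.827e+06 rad/s
X_L = ωL = 48.1 Ω
Parallel: admittances add. Y = 1/R + 1/(jωL)
Y = (0.189 − j0.0208) S
|Y| = 0.190 S → |Z| = 1/|Y| = 5.27 Ω, ∠Z = −∠Y = 6.29°
I = V/|Z| = 1.21/5.27 = 230 mA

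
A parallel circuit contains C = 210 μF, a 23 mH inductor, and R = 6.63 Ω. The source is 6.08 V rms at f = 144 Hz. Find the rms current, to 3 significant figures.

1.26 A

ω = 2πf = 904.8 rad/s
X_L = ωL = 20.8 Ω
X_C = 1/(ωC) = 5.26 Ω
Parallel: admittances add. Y = 1/R + 1/(jωL) + jωC
Y = (0.151 + j0.142) S
|Y| = 0.207 S → |Z| = 1/|Y| = 4.83 Ω, ∠Z = −∠Y = -43.3°
I = V/|Z| = 6.08/4.83 = 1.26 A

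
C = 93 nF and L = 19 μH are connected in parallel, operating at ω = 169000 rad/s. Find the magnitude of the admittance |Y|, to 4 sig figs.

295.7 mS

X_L = ωL = 3.211 Ω
X_C = 1/(ωC) = 63.63 Ω
Parallel: admittances add. Y = 1/(jωL) + jωC
Y = (0 − j0.2957) S
|Y| = 0.2957 S → |Z| = 1/|Y| = 3.382 Ω, ∠Z = −∠Y = 90.00°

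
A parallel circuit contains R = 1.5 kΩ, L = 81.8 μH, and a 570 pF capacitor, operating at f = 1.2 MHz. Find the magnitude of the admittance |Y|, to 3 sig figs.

2.76 mS

ω = 2πf = 7.54e+06 rad/s
X_L = ωL = 617 Ω
X_C = 1/(ωC) = 233 Ω
Parallel: admittances add. Y = 1/R + 1/(jωL) + jωC
Y = (0.000667 + j0.00268) S
|Y| = 0.00276 S → |Z| = 1/|Y| = 363 Ω, ∠Z = −∠Y = -76.0°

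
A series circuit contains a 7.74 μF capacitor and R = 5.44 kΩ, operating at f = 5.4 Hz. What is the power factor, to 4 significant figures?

ω = 2πf = 33.93 rad/s
X_C = 1/(ωC) = 3808 Ω
Z = 5440 − j3808 Ω
|Z| = √(5440² + 3808²) = 6640 Ω
∠Z = arctan(-3808/5440) = -34.99°
cos φ = cos(-34.99°) = 0.8192

0.8192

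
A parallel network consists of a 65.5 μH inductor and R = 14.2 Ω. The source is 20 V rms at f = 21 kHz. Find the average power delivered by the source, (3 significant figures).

ω = 2πf = 131900 rad/s
X_L = ωL = 8.64 Ω
Parallel: admittances add. Y = 1/R + 1/(jωL)
Y = (0.0704 − j0.116) S
|Y| = 0.135 S → |Z| = 1/|Y| = 7.38 Ω, ∠Z = −∠Y = 58.7°
I = V/|Z| = 2.71 A
P = VI cos φ = 20 × 2.71 × cos(58.7°) = 28.2 W

28.2 W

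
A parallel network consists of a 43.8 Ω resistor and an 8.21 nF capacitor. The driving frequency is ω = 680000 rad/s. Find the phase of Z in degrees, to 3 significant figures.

-13.7°

X_C = 1/(ωC) = 179 Ω
Parallel: admittances add. Y = 1/R + jωC
Y = (0.0228 + j0.00558) S
|Y| = 0.0235 S → |Z| = 1/|Y| = 42.5 Ω, ∠Z = −∠Y = -13.7°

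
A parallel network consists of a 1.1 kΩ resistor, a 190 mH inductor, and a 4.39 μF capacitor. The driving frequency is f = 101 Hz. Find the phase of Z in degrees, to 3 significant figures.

80.6°

ω = 2πf = 634.6 rad/s
X_L = ωL = 121 Ω
X_C = 1/(ωC) = 359 Ω
Parallel: admittances add. Y = 1/R + 1/(jωL) + jωC
Y = (0.000909 − j0.00551) S
|Y| = 0.00558 S → |Z| = 1/|Y| = 179 Ω, ∠Z = −∠Y = 80.6°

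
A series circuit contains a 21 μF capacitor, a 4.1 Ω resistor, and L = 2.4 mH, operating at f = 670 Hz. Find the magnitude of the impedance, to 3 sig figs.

ω = 2πf = 4210 rad/s
X_L = ωL = 10.1 Ω
X_C = 1/(ωC) = 11.3 Ω
Net reactance X = X_L − X_C = -1.21 Ω
Z = 4.10 − j1.21 Ω
|Z| = √(4.10² + 1.21²) = 4.27 Ω

4.27 Ω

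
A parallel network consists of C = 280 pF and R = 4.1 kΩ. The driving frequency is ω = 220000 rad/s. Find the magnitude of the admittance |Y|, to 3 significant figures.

X_C = 1/(ωC) = 16200 Ω
Parallel: admittances add. Y = 1/R + jωC
Y = (0.000244 + j6.16e-05) S
|Y| = 0.000252 S → |Z| = 1/|Y| = 3980 Ω, ∠Z = −∠Y = -14.2°

252 μS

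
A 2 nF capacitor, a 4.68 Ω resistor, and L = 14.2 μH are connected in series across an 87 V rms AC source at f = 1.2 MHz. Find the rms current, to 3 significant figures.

ω = 2πf = 7.54e+06 rad/s
X_L = ωL = 107 Ω
X_C = 1/(ωC) = 66.3 Ω
Net reactance X = X_L − X_C = 40.8 Ω
Z = 4.68 + j40.8 Ω
|Z| = √(4.68² + 40.8²) = 41.0 Ω
I = V/|Z| = 87/41.0 = 2.12 A

2.12 A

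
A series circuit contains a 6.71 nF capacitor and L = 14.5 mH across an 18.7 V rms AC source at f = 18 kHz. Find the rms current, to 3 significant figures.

58.0 mA

ω = 2πf = 113100 rad/s
X_L = ωL = 1640 Ω
X_C = 1/(ωC) = 1320 Ω
Net reactance X = X_L − X_C = 322 Ω
Z = j322 Ω
|Z| = √(0² + 322²) = 322 Ω
I = V/|Z| = 18.7/322 = 58.0 mA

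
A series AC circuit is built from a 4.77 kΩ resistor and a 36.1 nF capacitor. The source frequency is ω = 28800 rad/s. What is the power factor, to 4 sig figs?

0.9803

X_C = 1/(ωC) = 961.8 Ω
Z = 4770 − j961.8 Ω
|Z| = √(4770² + 961.8²) = 4866 Ω
∠Z = arctan(-961.8/4770) = -11.40°
cos φ = cos(-11.40°) = 0.9803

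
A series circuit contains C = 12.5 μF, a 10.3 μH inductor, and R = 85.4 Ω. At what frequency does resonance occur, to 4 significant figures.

14.03 kHz

ω₀ = 1/√(LC) = 1/√(1.03e-05 × 1.25e-05) = 88130 rad/s
f₀ = ω₀/(2π) = 14.03 kHz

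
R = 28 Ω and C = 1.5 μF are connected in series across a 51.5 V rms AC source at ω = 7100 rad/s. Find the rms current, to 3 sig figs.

X_C = 1/(ωC) = 93.9 Ω
Z = 28.0 − j93.9 Ω
|Z| = √(28.0² + 93.9²) = 98.0 Ω
I = V/|Z| = 51.5/98.0 = 526 mA

526 mA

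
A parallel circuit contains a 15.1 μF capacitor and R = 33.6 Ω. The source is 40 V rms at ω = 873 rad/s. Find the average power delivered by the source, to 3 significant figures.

47.6 W

X_C = 1/(ωC) = 75.9 Ω
Parallel: admittances add. Y = 1/R + jωC
Y = (0.0298 + j0.0132) S
|Y| = 0.0326 S → |Z| = 1/|Y| = 30.7 Ω, ∠Z = −∠Y = -23.9°
I = V/|Z| = 1.30 A
P = VI cos φ = 40 × 1.30 × cos(-23.9°) = 47.6 W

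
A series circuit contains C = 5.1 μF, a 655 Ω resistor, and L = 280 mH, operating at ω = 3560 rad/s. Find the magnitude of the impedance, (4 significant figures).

1147 Ω

X_L = ωL = 996.8 Ω
X_C = 1/(ωC) = 55.08 Ω
Net reactance X = X_L − X_C = 941.7 Ω
Z = 655.0 + j941.7 Ω
|Z| = √(655.0² + 941.7²) = 1147 Ω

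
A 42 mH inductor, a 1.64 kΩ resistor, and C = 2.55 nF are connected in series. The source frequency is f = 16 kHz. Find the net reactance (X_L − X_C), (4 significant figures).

ω = 2πf = 100500 rad/s
X_L = ωL = 4222 Ω
X_C = 1/(ωC) = 3901 Ω
X = 4222 − 3901 = 321.4 Ω

321.4 Ω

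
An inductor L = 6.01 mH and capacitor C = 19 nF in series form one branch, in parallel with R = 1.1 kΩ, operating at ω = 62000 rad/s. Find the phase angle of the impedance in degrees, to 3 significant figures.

-66.6°

X_L = ωL = 373 Ω
X_C = 1/(ωC) = 849 Ω
Branch 1: Z₁ = R = 1100 Ω
Branch 2 (series LC): Z₂ = j(X_L − X_C) = −j476 Ω
Parallel: Z = Z₁Z₂/(Z₁+Z₂), |Z| = 437 Ω, ∠Z = -66.6°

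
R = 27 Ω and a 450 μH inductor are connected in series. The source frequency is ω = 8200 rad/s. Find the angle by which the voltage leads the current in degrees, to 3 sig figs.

X_L = ωL = 3.69 Ω
Z = 27.0 + j3.69 Ω
|Z| = √(27.0² + 3.69²) = 27.3 Ω
∠Z = arctan(3.69/27.0) = 7.78°

7.78°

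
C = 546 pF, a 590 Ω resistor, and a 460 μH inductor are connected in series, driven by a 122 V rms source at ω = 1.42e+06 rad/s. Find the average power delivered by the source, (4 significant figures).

11.66 W

X_L = ωL = 653.2 Ω
X_C = 1/(ωC) = 1290 Ω
Net reactance X = X_L − X_C = -636.6 Ω
Z = 590.0 − j636.6 Ω
|Z| = √(590.0² + 636.6²) = 868.0 Ω
∠Z = arctan(-636.6/590.0) = -47.18°
I = V/|Z| = 140.6 mA
P = VI cos φ = 122 × 0.1406 × cos(-47.18°) = 11.66 W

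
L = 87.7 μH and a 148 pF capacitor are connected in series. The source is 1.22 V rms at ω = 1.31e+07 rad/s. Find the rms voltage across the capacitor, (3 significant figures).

0.994 V

X_L = ωL = 1150 Ω
X_C = 1/(ωC) = 516 Ω
Net reactance X = X_L − X_C = 633 Ω
Z = j633 Ω
|Z| = √(0² + 633²) = 633 Ω
I = V/|Z| = 1.93 mA
V_C = I·|Z_C| = 0.00193 × 516 = 0.994 V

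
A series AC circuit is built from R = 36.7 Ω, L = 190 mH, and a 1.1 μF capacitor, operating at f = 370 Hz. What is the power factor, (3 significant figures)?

ω = 2πf = 2325 rad/s
X_L = ωL = 442 Ω
X_C = 1/(ωC) = 391 Ω
Net reactance X = X_L − X_C = 50.7 Ω
Z = 36.7 + j50.7 Ω
|Z| = √(36.7² + 50.7²) = 62.6 Ω
∠Z = arctan(50.7/36.7) = 54.1°
cos φ = cos(54.1°) = 0.587

0.587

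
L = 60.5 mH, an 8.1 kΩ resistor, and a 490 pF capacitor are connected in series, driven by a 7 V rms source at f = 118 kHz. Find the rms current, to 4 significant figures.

ω = 2πf = 741400 rad/s
X_L = ωL = 44860 Ω
X_C = 1/(ωC) = 2753 Ω
Net reactance X = X_L − X_C = 42100 Ω
Z = 8100 + j42100 Ω
|Z| = √(8100² + 42100²) = 42880 Ω
I = V/|Z| = 7/42880 = 163.3 μA

163.3 μA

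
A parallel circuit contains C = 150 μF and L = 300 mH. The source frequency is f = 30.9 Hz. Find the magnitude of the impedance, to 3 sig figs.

ω = 2πf = 194.2 rad/s
X_L = ωL = 58.2 Ω
X_C = 1/(ωC) = 34.3 Ω
Parallel: admittances add. Y = 1/(jωL) + jωC
Y = (0 + j0.0120) S
|Y| = 0.0120 S → |Z| = 1/|Y| = 83.7 Ω, ∠Z = −∠Y = -90.0°

83.7 Ω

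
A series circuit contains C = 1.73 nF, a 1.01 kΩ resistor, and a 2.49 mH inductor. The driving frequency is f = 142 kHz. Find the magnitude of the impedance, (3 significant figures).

ω = 2πf = 892200 rad/s
X_L = ωL = 2220 Ω
X_C = 1/(ωC) = 648 Ω
Net reactance X = X_L − X_C = 1570 Ω
Z = 1010 + j1570 Ω
|Z| = √(1010² + 1570²) = 1870 Ω

1870 Ω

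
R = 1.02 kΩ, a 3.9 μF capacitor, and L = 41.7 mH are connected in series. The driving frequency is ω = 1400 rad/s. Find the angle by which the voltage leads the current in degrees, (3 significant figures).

X_L = ωL = 58.4 Ω
X_C = 1/(ωC) = 183 Ω
Net reactance X = X_L − X_C = -125 Ω
Z = 1020 − j125 Ω
|Z| = √(1020² + 125²) = 1030 Ω
∠Z = arctan(-125/1020) = -6.97°

-6.97°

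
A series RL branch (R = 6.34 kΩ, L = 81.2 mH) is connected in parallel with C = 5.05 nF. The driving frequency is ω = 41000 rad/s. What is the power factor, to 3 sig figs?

X_L = ωL = 3330 Ω
X_C = 1/(ωC) = 4830 Ω
Branch 1 (R+jX_L): Z₁ = 6340 + j3330 Ω, |Z₁| = 7160 Ω
Branch 2 (−jX_C): Z₂ = −j4830 Ω
Parallel: Z = Z₁Z₂/(Z₁+Z₂), |Z| = 5310 Ω, ∠Z = -49.0°
cos φ = cos(-49.0°) = 0.656

0.656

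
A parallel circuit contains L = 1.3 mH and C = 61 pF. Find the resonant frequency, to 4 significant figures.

565.2 kHz

ω₀ = 1/√(LC) = 1/√(0.0013 × 6.1e-11) = 3.551e+06 rad/s
f₀ = ω₀/(2π) = 565.2 kHz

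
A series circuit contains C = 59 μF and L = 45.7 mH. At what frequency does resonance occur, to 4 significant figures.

96.93 Hz

ω₀ = 1/√(LC) = 1/√(0.0457 × 5.9e-05) = 609.0 rad/s
f₀ = ω₀/(2π) = 96.93 Hz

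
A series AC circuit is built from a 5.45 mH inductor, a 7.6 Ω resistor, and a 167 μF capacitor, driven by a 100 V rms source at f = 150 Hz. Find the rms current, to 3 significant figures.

ω = 2πf = 942.5 rad/s
X_L = ωL = 5.14 Ω
X_C = 1/(ωC) = 6.35 Ω
Net reactance X = X_L − X_C = -1.22 Ω
Z = 7.60 − j1.22 Ω
|Z| = √(7.60² + 1.22²) = 7.70 Ω
I = V/|Z| = 100/7.70 = 13.0 A

13.0 A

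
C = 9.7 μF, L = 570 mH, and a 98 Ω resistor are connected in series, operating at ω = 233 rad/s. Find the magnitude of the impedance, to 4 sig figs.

324.8 Ω

X_L = ωL = 132.8 Ω
X_C = 1/(ωC) = 442.5 Ω
Net reactance X = X_L − X_C = -309.6 Ω
Z = 98.00 − j309.6 Ω
|Z| = √(98.00² + 309.6²) = 324.8 Ω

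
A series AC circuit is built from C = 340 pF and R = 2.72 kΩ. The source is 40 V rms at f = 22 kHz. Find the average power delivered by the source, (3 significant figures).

9.46 mW

ω = 2πf = 138200 rad/s
X_C = 1/(ωC) = 21300 Ω
Z = 2720 − j21300 Ω
|Z| = √(2720² + 21300²) = 21500 Ω
∠Z = arctan(-21300/2720) = -82.7°
I = V/|Z| = 1.86 mA
P = VI cos φ = 40 × 0.00186 × cos(-82.7°) = 9.46 mW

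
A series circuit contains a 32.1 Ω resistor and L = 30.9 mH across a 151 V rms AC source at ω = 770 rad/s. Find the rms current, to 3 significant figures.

3.78 A

X_L = ωL = 23.8 Ω
Z = 32.1 + j23.8 Ω
|Z| = √(32.1² + 23.8²) = 40.0 Ω
I = V/|Z| = 151/40.0 = 3.78 A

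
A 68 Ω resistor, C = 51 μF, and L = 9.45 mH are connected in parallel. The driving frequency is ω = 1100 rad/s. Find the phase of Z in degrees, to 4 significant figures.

X_L = ωL = 10.39 Ω
X_C = 1/(ωC) = 17.83 Ω
Parallel: admittances add. Y = 1/R + 1/(jωL) + jωC
Y = (0.01471 − j0.04010) S
|Y| = 0.04271 S → |Z| = 1/|Y| = 23.41 Ω, ∠Z = −∠Y = 69.86°

69.86°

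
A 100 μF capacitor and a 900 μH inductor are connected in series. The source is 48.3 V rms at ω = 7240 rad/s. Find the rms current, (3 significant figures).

9.41 A

X_L = ωL = 6.52 Ω
X_C = 1/(ωC) = 1.38 Ω
Net reactance X = X_L − X_C = 5.13 Ω
Z = j5.13 Ω
|Z| = √(0² + 5.13²) = 5.13 Ω
I = V/|Z| = 48.3/5.13 = 9.41 A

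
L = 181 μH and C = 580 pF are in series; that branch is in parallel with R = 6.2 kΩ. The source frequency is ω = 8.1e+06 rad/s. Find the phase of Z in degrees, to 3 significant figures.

78.6°

X_L = ωL = 1470 Ω
X_C = 1/(ωC) = 213 Ω
Branch 1: Z₁ = R = 6200 Ω
Branch 2 (series LC): Z₂ = j(X_L − X_C) = j1250 Ω
Parallel: Z = Z₁Z₂/(Z₁+Z₂), |Z| = 1230 Ω, ∠Z = 78.6°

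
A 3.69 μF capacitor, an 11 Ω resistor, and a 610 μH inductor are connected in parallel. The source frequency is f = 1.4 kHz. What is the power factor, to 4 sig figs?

0.5086

ω = 2πf = 8796 rad/s
X_L = ωL = 5.366 Ω
X_C = 1/(ωC) = 30.81 Ω
Parallel: admittances add. Y = 1/R + 1/(jωL) + jωC
Y = (0.09091 − j0.1539) S
|Y| = 0.1787 S → |Z| = 1/|Y| = 5.594 Ω, ∠Z = −∠Y = 59.43°
cos φ = cos(59.43°) = 0.5086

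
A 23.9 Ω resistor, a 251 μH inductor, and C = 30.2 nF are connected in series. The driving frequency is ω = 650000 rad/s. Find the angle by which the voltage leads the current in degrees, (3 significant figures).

78.0°

X_L = ωL = 163 Ω
X_C = 1/(ωC) = 50.9 Ω
Net reactance X = X_L − X_C = 112 Ω
Z = 23.9 + j112 Ω
|Z| = √(23.9² + 112²) = 115 Ω
∠Z = arctan(112/23.9) = 78.0°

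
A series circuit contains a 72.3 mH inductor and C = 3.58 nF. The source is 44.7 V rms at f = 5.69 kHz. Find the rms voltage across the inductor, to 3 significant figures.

ω = 2πf = 35750 rad/s
X_L = ωL = 2580 Ω
X_C = 1/(ωC) = 7810 Ω
Net reactance X = X_L − X_C = -5230 Ω
Z = − j5230 Ω
|Z| = √(0² + 5230²) = 5230 Ω
I = V/|Z| = 8.55 mA
V_L = I·|Z_L| = 0.00855 × 2580 = 22.1 V

22.1 V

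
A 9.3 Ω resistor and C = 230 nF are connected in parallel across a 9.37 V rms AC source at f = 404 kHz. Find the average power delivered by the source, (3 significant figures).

ω = 2πf = 2.538e+06 rad/s
X_C = 1/(ωC) = 1.71 Ω
Parallel: admittances add. Y = 1/R + jωC
Y = (0.108 + j0.584) S
|Y| = 0.594 S → |Z| = 1/|Y| = 1.68 Ω, ∠Z = −∠Y = -79.6°
I = V/|Z| = 5.56 A
P = VI cos φ = 9.37 × 5.56 × cos(-79.6°) = 9.44 W

9.44 W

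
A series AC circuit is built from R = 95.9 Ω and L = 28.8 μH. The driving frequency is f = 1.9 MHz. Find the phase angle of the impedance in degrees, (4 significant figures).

ω = 2πf = 1.194e+07 rad/s
X_L = ωL = 343.8 Ω
Z = 95.90 + j343.8 Ω
|Z| = √(95.90² + 343.8²) = 356.9 Ω
∠Z = arctan(343.8/95.90) = 74.41°

74.41°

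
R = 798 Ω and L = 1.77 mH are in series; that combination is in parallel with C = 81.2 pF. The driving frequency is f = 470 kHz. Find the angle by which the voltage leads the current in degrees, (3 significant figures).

-61.6°

ω = 2πf = 2.953e+06 rad/s
X_L = ωL = 5230 Ω
X_C = 1/(ωC) = 4170 Ω
Branch 1 (R+jX_L): Z₁ = 798 + j5230 Ω, |Z₁| = 5290 Ω
Branch 2 (−jX_C): Z₂ = −j4170 Ω
Parallel: Z = Z₁Z₂/(Z₁+Z₂), |Z| = 16700 Ω, ∠Z = -61.6°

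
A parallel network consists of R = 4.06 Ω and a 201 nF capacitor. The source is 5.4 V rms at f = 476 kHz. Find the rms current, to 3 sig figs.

ω = 2πf = 2.991e+06 rad/s
X_C = 1/(ωC) = 1.66 Ω
Parallel: admittances add. Y = 1/R + jωC
Y = (0.246 + j0.601) S
|Y| = 0.650 S → |Z| = 1/|Y| = 1.54 Ω, ∠Z = −∠Y = -67.7°
I = V/|Z| = 5.4/1.54 = 3.51 A

3.51 A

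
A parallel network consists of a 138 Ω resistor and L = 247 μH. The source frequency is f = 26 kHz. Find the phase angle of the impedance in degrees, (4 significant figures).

ω = 2πf = 163400 rad/s
X_L = ωL = 40.35 Ω
Parallel: admittances add. Y = 1/R + 1/(jωL)
Y = (0.007246 − j0.02478) S
|Y| = 0.02582 S → |Z| = 1/|Y| = 38.73 Ω, ∠Z = −∠Y = 73.70°

73.70°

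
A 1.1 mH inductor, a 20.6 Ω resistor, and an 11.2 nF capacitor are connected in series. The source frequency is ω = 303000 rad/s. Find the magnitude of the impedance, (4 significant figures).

X_L = ωL = 333.3 Ω
X_C = 1/(ωC) = 294.7 Ω
Net reactance X = X_L − X_C = 38.63 Ω
Z = 20.60 + j38.63 Ω
|Z| = √(20.60² + 38.63²) = 43.78 Ω

43.78 Ω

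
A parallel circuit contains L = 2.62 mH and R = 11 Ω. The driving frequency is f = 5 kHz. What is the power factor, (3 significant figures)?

0.991

ω = 2πf = 31420 rad/s
X_L = ωL = 82.3 Ω
Parallel: admittances add. Y = 1/R + 1/(jωL)
Y = (0.0909 − j0.0121) S
|Y| = 0.0917 S → |Z| = 1/|Y| = 10.9 Ω, ∠Z = −∠Y = 7.61°
cos φ = cos(7.61°) = 0.991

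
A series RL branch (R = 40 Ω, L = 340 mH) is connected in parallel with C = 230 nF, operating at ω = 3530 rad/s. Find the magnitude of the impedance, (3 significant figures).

29100 Ω

X_L = ωL = 1200 Ω
X_C = 1/(ωC) = 1230 Ω
Branch 1 (R+jX_L): Z₁ = 40.0 + j1200 Ω, |Z₁| = 1200 Ω
Branch 2 (−jX_C): Z₂ = −j1230 Ω
Parallel: Z = Z₁Z₂/(Z₁+Z₂), |Z| = 29100 Ω, ∠Z = 36.3°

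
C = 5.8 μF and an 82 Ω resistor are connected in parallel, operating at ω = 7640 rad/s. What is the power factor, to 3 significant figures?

0.265

X_C = 1/(ωC) = 22.6 Ω
Parallel: admittances add. Y = 1/R + jωC
Y = (0.0122 + j0.0443) S
|Y| = 0.0460 S → |Z| = 1/|Y| = 21.8 Ω, ∠Z = −∠Y = -74.6°
cos φ = cos(-74.6°) = 0.265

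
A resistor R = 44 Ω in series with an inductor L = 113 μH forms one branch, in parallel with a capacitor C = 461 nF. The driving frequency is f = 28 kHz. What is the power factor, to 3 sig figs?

ω = 2πf = 175900 rad/s
X_L = ωL = 19.9 Ω
X_C = 1/(ωC) = 12.3 Ω
Branch 1 (R+jX_L): Z₁ = 44.0 + j19.9 Ω, |Z₁| = 48.3 Ω
Branch 2 (−jX_C): Z₂ = −j12.3 Ω
Parallel: Z = Z₁Z₂/(Z₁+Z₂), |Z| = 13.3 Ω, ∠Z = -75.4°
cos φ = cos(-75.4°) = 0.252

0.252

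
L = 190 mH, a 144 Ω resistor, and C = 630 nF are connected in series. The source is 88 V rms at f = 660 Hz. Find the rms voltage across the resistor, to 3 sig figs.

ω = 2πf = 4147 rad/s
X_L = ωL = 788 Ω
X_C = 1/(ωC) = 383 Ω
Net reactance X = X_L − X_C = 405 Ω
Z = 144 + j405 Ω
|Z| = √(144² + 405²) = 430 Ω
I = V/|Z| = 205 mA
V_R = I·|Z_R| = 0.205 × 144 = 29.5 V

29.5 V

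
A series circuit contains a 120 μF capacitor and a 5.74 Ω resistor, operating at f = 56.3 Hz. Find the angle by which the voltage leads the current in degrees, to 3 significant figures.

ω = 2πf = 353.7 rad/s
X_C = 1/(ωC) = 23.6 Ω
Z = 5.74 − j23.6 Ω
|Z| = √(5.74² + 23.6²) = 24.2 Ω
∠Z = arctan(-23.6/5.74) = -76.3°

-76.3°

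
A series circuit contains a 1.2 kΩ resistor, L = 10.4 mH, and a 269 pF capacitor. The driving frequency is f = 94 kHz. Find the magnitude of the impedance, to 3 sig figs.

1210 Ω

ω = 2πf = 590600 rad/s
X_L = ωL = 6140 Ω
X_C = 1/(ωC) = 6290 Ω
Net reactance X = X_L − X_C = -152 Ω
Z = 1200 − j152 Ω
|Z| = √(1200² + 152²) = 1210 Ω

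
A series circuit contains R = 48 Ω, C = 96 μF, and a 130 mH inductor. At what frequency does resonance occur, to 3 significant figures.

45.1 Hz

ω₀ = 1/√(LC) = 1/√(0.13 × 9.6e-05) = 283.1 rad/s
f₀ = ω₀/(2π) = 45.1 Hz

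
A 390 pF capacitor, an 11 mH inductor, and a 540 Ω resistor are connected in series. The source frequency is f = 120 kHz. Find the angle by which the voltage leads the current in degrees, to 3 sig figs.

83.7°

ω = 2πf = 754000 rad/s
X_L = ωL = 8290 Ω
X_C = 1/(ωC) = 3400 Ω
Net reactance X = X_L − X_C = 4890 Ω
Z = 540 + j4890 Ω
|Z| = √(540² + 4890²) = 4920 Ω
∠Z = arctan(4890/540) = 83.7°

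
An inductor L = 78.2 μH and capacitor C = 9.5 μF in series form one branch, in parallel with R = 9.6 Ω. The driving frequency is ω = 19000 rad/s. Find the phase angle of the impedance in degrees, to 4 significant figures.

-67.10°

X_L = ωL = 1.486 Ω
X_C = 1/(ωC) = 5.540 Ω
Branch 1: Z₁ = R = 9.600 Ω
Branch 2 (series LC): Z₂ = j(X_L − X_C) = −j4.054 Ω
Parallel: Z = Z₁Z₂/(Z₁+Z₂), |Z| = 3.735 Ω, ∠Z = -67.10°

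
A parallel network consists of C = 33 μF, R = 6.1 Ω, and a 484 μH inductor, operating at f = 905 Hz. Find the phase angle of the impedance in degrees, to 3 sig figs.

47.0°

ω = 2πf = 5686 rad/s
X_L = ωL = 2.75 Ω
X_C = 1/(ωC) = 5.33 Ω
Parallel: admittances add. Y = 1/R + 1/(jωL) + jωC
Y = (0.164 − j0.176) S
|Y| = 0.240 S → |Z| = 1/|Y| = 4.16 Ω, ∠Z = −∠Y = 47.0°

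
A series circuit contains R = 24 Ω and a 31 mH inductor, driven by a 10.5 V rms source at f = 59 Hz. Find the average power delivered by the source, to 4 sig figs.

ω = 2πf = 370.7 rad/s
X_L = ωL = 11.49 Ω
Z = 24.00 + j11.49 Ω
|Z| = √(24.00² + 11.49²) = 26.61 Ω
∠Z = arctan(11.49/24.00) = 25.59°
I = V/|Z| = 394.6 mA
P = VI cos φ = 10.5 × 0.3946 × cos(25.59°) = 3.737 W

3.737 W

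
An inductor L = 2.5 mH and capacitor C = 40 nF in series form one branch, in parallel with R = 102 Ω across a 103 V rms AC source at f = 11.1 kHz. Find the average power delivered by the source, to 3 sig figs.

104 W

ω = 2πf = 69740 rad/s
X_L = ωL = 174 Ω
X_C = 1/(ωC) = 358 Ω
Branch 1: Z₁ = R = 102 Ω
Branch 2 (series LC): Z₂ = j(X_L − X_C) = −j184 Ω
Parallel: Z = Z₁Z₂/(Z₁+Z₂), |Z| = 89.2 Ω, ∠Z = -29.0°
I = V/|Z| = 1.15 A
P = VI cos φ = 103 × 1.15 × cos(-29.0°) = 104 W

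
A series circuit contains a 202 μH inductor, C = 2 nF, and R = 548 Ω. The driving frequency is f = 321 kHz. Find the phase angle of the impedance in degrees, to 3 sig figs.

16.2°

ω = 2πf = 2.017e+06 rad/s
X_L = ωL = 407 Ω
X_C = 1/(ωC) = 248 Ω
Net reactance X = X_L − X_C = 160 Ω
Z = 548 + j160 Ω
|Z| = √(548² + 160²) = 571 Ω
∠Z = arctan(160/548) = 16.2°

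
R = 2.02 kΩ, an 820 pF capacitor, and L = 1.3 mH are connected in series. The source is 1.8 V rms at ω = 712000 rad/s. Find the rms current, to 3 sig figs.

830 μA

X_L = ωL = 926 Ω
X_C = 1/(ωC) = 1710 Ω
Net reactance X = X_L − X_C = -787 Ω
Z = 2020 − j787 Ω
|Z| = √(2020² + 787²) = 2170 Ω
I = V/|Z| = 1.8/2170 = 830 μA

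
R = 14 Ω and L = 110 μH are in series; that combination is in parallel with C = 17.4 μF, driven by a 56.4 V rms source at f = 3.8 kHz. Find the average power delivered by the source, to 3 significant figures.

ω = 2πf = 23880 rad/s
X_L = ωL = 2.63 Ω
X_C = 1/(ωC) = 2.41 Ω
Branch 1 (R+jX_L): Z₁ = 14.0 + j2.63 Ω, |Z₁| = 14.2 Ω
Branch 2 (−jX_C): Z₂ = −j2.41 Ω
Parallel: Z = Z₁Z₂/(Z₁+Z₂), |Z| = 2.45 Ω, ∠Z = -80.3°
I = V/|Z| = 23.0 A
P = VI cos φ = 56.4 × 23.0 × cos(-80.3°) = 219 W

219 W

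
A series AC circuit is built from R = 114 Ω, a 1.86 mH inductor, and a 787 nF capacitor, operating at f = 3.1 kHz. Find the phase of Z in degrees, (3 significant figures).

ω = 2πf = 19480 rad/s
X_L = ωL = 36.2 Ω
X_C = 1/(ωC) = 65.2 Ω
Net reactance X = X_L − X_C = -29.0 Ω
Z = 114 − j29.0 Ω
|Z| = √(114² + 29.0²) = 118 Ω
∠Z = arctan(-29.0/114) = -14.3°

-14.3°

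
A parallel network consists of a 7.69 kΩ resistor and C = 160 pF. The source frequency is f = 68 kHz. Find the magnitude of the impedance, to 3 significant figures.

6810 Ω

ω = 2πf = 427300 rad/s
X_C = 1/(ωC) = 14600 Ω
Parallel: admittances add. Y = 1/R + jωC
Y = (0.000130 + j6.84e-05) S
|Y| = 0.000147 S → |Z| = 1/|Y| = 6810 Ω, ∠Z = −∠Y = -27.7°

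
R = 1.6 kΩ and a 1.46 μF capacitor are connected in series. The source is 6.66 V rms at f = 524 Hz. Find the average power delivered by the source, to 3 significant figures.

27.3 mW

ω = 2πf = 3292 rad/s
X_C = 1/(ωC) = 208 Ω
Z = 1600 − j208 Ω
|Z| = √(1600² + 208²) = 1610 Ω
∠Z = arctan(-208/1600) = -7.41°
I = V/|Z| = 4.13 mA
P = VI cos φ = 6.66 × 0.00413 × cos(-7.41°) = 27.3 mW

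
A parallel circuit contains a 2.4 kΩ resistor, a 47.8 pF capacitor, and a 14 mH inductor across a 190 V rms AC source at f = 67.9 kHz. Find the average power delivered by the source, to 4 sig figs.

15.04 W

ω = 2πf = 426600 rad/s
X_L = ωL = 5973 Ω
X_C = 1/(ωC) = 49040 Ω
Parallel: admittances add. Y = 1/R + 1/(jωL) + jωC
Y = (0.0004167 − j0.0001470) S
|Y| = 0.0004418 S → |Z| = 1/|Y| = 2263 Ω, ∠Z = −∠Y = 19.44°
I = V/|Z| = 83.95 mA
P = VI cos φ = 190 × 0.08395 × cos(19.44°) = 15.04 W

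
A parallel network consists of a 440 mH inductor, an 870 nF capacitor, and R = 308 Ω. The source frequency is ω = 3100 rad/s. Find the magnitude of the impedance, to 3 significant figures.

264 Ω

X_L = ωL = 1360 Ω
X_C = 1/(ωC) = 371 Ω
Parallel: admittances add. Y = 1/R + 1/(jωL) + jωC
Y = (0.00325 + j0.00196) S
|Y| = 0.00379 S → |Z| = 1/|Y| = 264 Ω, ∠Z = −∠Y = -31.2°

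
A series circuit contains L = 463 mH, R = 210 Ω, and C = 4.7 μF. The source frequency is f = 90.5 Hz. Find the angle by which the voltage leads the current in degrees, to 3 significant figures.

ω = 2πf = 568.6 rad/s
X_L = ωL = 263 Ω
X_C = 1/(ωC) = 374 Ω
Net reactance X = X_L − X_C = -111 Ω
Z = 210 − j111 Ω
|Z| = √(210² + 111²) = 237 Ω
∠Z = arctan(-111/210) = -27.8°

-27.8°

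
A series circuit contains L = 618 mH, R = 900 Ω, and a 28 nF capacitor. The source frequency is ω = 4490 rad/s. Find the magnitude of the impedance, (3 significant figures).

X_L = ωL = 2770 Ω
X_C = 1/(ωC) = 7950 Ω
Net reactance X = X_L − X_C = -5180 Ω
Z = 900 − j5180 Ω
|Z| = √(900² + 5180²) = 5260 Ω

5260 Ω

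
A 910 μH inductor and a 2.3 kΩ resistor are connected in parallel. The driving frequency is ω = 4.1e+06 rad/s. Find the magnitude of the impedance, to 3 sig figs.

1960 Ω

X_L = ωL = 3730 Ω
Parallel: admittances add. Y = 1/R + 1/(jωL)
Y = (0.000435 − j0.000268) S
|Y| = 0.000511 S → |Z| = 1/|Y| = 1960 Ω, ∠Z = −∠Y = 31.7°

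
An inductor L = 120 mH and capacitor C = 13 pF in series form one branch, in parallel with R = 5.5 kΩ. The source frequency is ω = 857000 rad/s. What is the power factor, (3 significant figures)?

0.922

X_L = ωL = 103000 Ω
X_C = 1/(ωC) = 89800 Ω
Branch 1: Z₁ = R = 5500 Ω
Branch 2 (series LC): Z₂ = j(X_L − X_C) = j13100 Ω
Parallel: Z = Z₁Z₂/(Z₁+Z₂), |Z| = 5070 Ω, ∠Z = 22.8°
cos φ = cos(22.8°) = 0.922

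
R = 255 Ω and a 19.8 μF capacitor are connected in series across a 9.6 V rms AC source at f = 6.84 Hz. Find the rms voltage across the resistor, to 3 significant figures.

2.04 V

ω = 2πf = 42.98 rad/s
X_C = 1/(ωC) = 1180 Ω
Z = 255 − j1180 Ω
|Z| = √(255² + 1180²) = 1200 Ω
I = V/|Z| = 7.98 mA
V_R = I·|Z_R| = 0.00798 × 255 = 2.04 V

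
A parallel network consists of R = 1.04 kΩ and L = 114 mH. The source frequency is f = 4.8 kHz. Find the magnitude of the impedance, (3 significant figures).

995 Ω

ω = 2πf = 30160 rad/s
X_L = ωL = 3440 Ω
Parallel: admittances add. Y = 1/R + 1/(jωL)
Y = (0.000962 − j0.000291) S
|Y| = 0.00100 S → |Z| = 1/|Y| = 995 Ω, ∠Z = −∠Y = 16.8°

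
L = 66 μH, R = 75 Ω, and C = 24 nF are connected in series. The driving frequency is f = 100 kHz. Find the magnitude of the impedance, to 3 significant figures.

79.0 Ω

ω = 2πf = 628300 rad/s
X_L = ωL = 41.5 Ω
X_C = 1/(ωC) = 66.3 Ω
Net reactance X = X_L − X_C = -24.8 Ω
Z = 75.0 − j24.8 Ω
|Z| = √(75.0² + 24.8²) = 79.0 Ω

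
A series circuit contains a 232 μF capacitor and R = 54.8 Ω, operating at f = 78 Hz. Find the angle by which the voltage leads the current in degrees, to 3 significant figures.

-9.12°

ω = 2πf = 490.1 rad/s
X_C = 1/(ωC) = 8.80 Ω
Z = 54.8 − j8.80 Ω
|Z| = √(54.8² + 8.80²) = 55.5 Ω
∠Z = arctan(-8.80/54.8) = -9.12°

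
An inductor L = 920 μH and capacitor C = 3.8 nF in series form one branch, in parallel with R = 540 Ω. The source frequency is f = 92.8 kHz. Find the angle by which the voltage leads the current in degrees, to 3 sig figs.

ω = 2πf = 583100 rad/s
X_L = ωL = 536 Ω
X_C = 1/(ωC) = 451 Ω
Branch 1: Z₁ = R = 540 Ω
Branch 2 (series LC): Z₂ = j(X_L − X_C) = j85.1 Ω
Parallel: Z = Z₁Z₂/(Z₁+Z₂), |Z| = 84.1 Ω, ∠Z = 81.0°

81.0°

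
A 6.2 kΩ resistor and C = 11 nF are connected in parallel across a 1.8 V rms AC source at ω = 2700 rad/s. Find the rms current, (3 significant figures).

X_C = 1/(ωC) = 33700 Ω
Parallel: admittances add. Y = 1/R + jωC
Y = (0.000161 + j2.97e-05) S
|Y| = 0.000164 S → |Z| = 1/|Y| = 6100 Ω, ∠Z = −∠Y = -10.4°
I = V/|Z| = 1.8/6100 = 295 μA

295 μA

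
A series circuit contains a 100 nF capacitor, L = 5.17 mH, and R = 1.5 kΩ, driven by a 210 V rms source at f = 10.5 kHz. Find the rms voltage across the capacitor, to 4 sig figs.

ω = 2πf = 65970 rad/s
X_L = ωL = 341.1 Ω
X_C = 1/(ωC) = 151.6 Ω
Net reactance X = X_L − X_C = 189.5 Ω
Z = 1500 + j189.5 Ω
|Z| = √(1500² + 189.5²) = 1512 Ω
I = V/|Z| = 138.9 mA
V_C = I·|Z_C| = 0.1389 × 151.6 = 21.05 V

21.05 V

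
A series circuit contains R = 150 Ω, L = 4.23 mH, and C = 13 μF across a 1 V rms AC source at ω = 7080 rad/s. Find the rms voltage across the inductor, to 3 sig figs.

0.198 V

X_L = ωL = 29.9 Ω
X_C = 1/(ωC) = 10.9 Ω
Net reactance X = X_L − X_C = 19.1 Ω
Z = 150 + j19.1 Ω
|Z| = √(150² + 19.1²) = 151 Ω
I = V/|Z| = 6.61 mA
V_L = I·|Z_L| = 0.00661 × 29.9 = 0.198 V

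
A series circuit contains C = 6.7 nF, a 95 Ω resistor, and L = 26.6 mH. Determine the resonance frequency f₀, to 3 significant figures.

11.9 kHz

ω₀ = 1/√(LC) = 1/√(0.0266 × 6.7e-09) = 74910 rad/s
f₀ = ω₀/(2π) = 11.9 kHz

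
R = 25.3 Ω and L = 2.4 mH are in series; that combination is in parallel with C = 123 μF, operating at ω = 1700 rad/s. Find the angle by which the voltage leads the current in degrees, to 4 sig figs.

X_L = ωL = 4.080 Ω
X_C = 1/(ωC) = 4.782 Ω
Branch 1 (R+jX_L): Z₁ = 25.30 + j4.080 Ω, |Z₁| = 25.63 Ω
Branch 2 (−jX_C): Z₂ = −j4.782 Ω
Parallel: Z = Z₁Z₂/(Z₁+Z₂), |Z| = 4.842 Ω, ∠Z = -79.25°

-79.25°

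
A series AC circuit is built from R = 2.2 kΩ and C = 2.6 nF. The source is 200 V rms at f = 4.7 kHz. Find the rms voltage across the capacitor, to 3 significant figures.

ω = 2πf = 29530 rad/s
X_C = 1/(ωC) = 13000 Ω
Z = 2200 − j13000 Ω
|Z| = √(2200² + 13000²) = 13200 Ω
I = V/|Z| = 15.1 mA
V_C = I·|Z_C| = 0.0151 × 13000 = 197 V

197 V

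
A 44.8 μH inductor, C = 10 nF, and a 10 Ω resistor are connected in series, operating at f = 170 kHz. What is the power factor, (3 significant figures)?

ω = 2πf = 1.068e+06 rad/s
X_L = ωL = 47.9 Ω
X_C = 1/(ωC) = 93.6 Ω
Net reactance X = X_L − X_C = -45.8 Ω
Z = 10.0 − j45.8 Ω
|Z| = √(10.0² + 45.8²) = 46.8 Ω
∠Z = arctan(-45.8/10.0) = -77.7°
cos φ = cos(-77.7°) = 0.213

0.213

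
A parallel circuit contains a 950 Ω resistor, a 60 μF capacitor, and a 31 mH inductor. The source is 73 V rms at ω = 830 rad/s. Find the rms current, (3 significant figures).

X_L = ωL = 25.7 Ω
X_C = 1/(ωC) = 20.1 Ω
Parallel: admittances add. Y = 1/R + 1/(jωL) + jωC
Y = (0.00105 + j0.0109) S
|Y| = 0.0110 S → |Z| = 1/|Y| = 91.0 Ω, ∠Z = −∠Y = -84.5°
I = V/|Z| = 73/91.0 = 802 mA

802 mA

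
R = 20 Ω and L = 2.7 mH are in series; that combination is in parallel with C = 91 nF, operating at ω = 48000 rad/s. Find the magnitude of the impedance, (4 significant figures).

296.3 Ω

X_L = ωL = 129.6 Ω
X_C = 1/(ωC) = 228.9 Ω
Branch 1 (R+jX_L): Z₁ = 20.00 + j129.6 Ω, |Z₁| = 131.1 Ω
Branch 2 (−jX_C): Z₂ = −j228.9 Ω
Parallel: Z = Z₁Z₂/(Z₁+Z₂), |Z| = 296.3 Ω, ∠Z = 69.84°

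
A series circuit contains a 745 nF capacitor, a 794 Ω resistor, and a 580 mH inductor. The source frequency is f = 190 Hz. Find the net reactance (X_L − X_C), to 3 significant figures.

-432 Ω

ω = 2πf = 1194 rad/s
X_L = ωL = 692 Ω
X_C = 1/(ωC) = 1120 Ω
X = 692 − 1120 = -432 Ω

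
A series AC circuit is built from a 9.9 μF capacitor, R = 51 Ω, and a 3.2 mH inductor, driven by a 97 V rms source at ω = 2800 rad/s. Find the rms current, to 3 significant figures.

1.68 A

X_L = ωL = 8.96 Ω
X_C = 1/(ωC) = 36.1 Ω
Net reactance X = X_L − X_C = -27.1 Ω
Z = 51.0 − j27.1 Ω
|Z| = √(51.0² + 27.1²) = 57.8 Ω
I = V/|Z| = 97/57.8 = 1.68 A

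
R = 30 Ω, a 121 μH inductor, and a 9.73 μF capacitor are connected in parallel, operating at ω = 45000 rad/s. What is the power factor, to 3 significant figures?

0.130

X_L = ωL = 5.45 Ω
X_C = 1/(ωC) = 2.28 Ω
Parallel: admittances add. Y = 1/R + 1/(jωL) + jωC
Y = (0.0333 + j0.254) S
|Y| = 0.256 S → |Z| = 1/|Y| = 3.90 Ω, ∠Z = −∠Y = -82.5°
cos φ = cos(-82.5°) = 0.130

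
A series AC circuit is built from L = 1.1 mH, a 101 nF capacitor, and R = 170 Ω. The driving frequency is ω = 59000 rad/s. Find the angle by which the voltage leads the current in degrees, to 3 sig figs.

-31.2°

X_L = ωL = 64.9 Ω
X_C = 1/(ωC) = 168 Ω
Net reactance X = X_L − X_C = -103 Ω
Z = 170 − j103 Ω
|Z| = √(170² + 103²) = 199 Ω
∠Z = arctan(-103/170) = -31.2°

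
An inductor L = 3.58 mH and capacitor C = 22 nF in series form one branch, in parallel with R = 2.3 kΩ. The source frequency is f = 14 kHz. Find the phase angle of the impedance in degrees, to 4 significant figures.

-84.99°

ω = 2πf = 87960 rad/s
X_L = ωL = 314.9 Ω
X_C = 1/(ωC) = 516.7 Ω
Branch 1: Z₁ = R = 2300 Ω
Branch 2 (series LC): Z₂ = j(X_L − X_C) = −j201.8 Ω
Parallel: Z = Z₁Z₂/(Z₁+Z₂), |Z| = 201.1 Ω, ∠Z = -84.99°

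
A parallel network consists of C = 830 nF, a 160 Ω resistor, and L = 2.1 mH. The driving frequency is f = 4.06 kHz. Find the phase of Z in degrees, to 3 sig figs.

ω = 2πf = 25510 rad/s
X_L = ωL = 53.6 Ω
X_C = 1/(ωC) = 47.2 Ω
Parallel: admittances add. Y = 1/R + 1/(jωL) + jωC
Y = (0.00625 + j0.00251) S
|Y| = 0.00673 S → |Z| = 1/|Y| = 149 Ω, ∠Z = −∠Y = -21.8°

-21.8°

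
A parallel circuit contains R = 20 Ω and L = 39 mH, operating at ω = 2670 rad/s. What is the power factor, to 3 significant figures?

0.982

X_L = ωL = 104 Ω
Parallel: admittances add. Y = 1/R + 1/(jωL)
Y = (0.0500 − j0.00960) S
|Y| = 0.0509 S → |Z| = 1/|Y| = 19.6 Ω, ∠Z = −∠Y = 10.9°
cos φ = cos(10.9°) = 0.982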